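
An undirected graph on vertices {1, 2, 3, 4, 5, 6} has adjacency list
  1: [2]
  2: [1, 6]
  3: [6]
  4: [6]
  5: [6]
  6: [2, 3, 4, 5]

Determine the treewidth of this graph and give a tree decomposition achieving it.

The largest bag has 2 vertices, giving width 1; this decomposition certifies tw(G) ≤ 1. Any graph with an edge has treewidth ≥ 1, and G has the edge 5–6. Hence tw(G) = 1 exactly.

Treewidth 1.
One optimal decomposition is:
Bags: B1 = {5, 6}  B2 = {4, 6}  B3 = {3, 6}  B4 = {2, 6}  B5 = {1, 2}
Tree: B1–B2, B1–B3, B3–B4, B4–B5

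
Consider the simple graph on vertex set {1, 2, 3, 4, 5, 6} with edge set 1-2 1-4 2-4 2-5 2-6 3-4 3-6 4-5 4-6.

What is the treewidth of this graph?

A width-2 tree decomposition is:
Bags: B1 = {3, 4, 6}  B2 = {2, 4, 6}  B3 = {1, 2, 4}  B4 = {2, 4, 5}
Tree: B1–B2, B2–B3, B2–B4
The largest bag has 3 vertices, giving width 2; this decomposition certifies tw(G) ≤ 2. For the lower bound, the 3 vertices {1, 2, 4} are pairwise adjacent, and any tree decomposition puts a clique entirely inside one bag — forcing width ≥ 2. Therefore the treewidth is 2.

2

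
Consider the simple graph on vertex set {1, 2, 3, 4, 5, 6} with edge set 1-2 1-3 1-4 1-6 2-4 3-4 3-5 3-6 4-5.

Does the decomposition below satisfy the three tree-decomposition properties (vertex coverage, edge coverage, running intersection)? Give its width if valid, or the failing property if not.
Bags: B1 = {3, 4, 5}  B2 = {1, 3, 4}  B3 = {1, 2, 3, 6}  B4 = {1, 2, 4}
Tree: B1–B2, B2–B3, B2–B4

No — bags containing vertex 2 are not connected in the tree.

A tree decomposition must satisfy three properties: every vertex lies in some bag; for every edge, both endpoints lie together in some bag; and for every vertex, the bags containing it form a connected subtree. Here bags containing vertex 2 are not connected in the tree, so the decomposition is invalid.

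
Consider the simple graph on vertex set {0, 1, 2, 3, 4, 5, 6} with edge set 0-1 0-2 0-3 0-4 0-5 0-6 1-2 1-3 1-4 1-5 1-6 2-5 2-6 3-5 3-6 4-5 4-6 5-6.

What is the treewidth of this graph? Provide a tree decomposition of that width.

Every bag has size at most 5, so the width is 5 − 1 = 4 and tw(G) ≤ 4. For the lower bound, the 5 vertices {0, 1, 2, 5, 6} are pairwise adjacent, and any tree decomposition puts a clique entirely inside one bag — forcing width ≥ 4. Hence tw(G) = 4 exactly.

Treewidth 4.
Bags: B1 = {0, 1, 3, 5, 6}  B2 = {0, 1, 4, 5, 6}  B3 = {0, 1, 2, 5, 6}
Tree: B1–B2, B2–B3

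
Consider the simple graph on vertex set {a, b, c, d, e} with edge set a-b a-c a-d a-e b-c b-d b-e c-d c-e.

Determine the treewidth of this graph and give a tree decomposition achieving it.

Every bag has size at most 4, so the width is 4 − 1 = 3 and tw(G) ≤ 3. For the lower bound, the 4 vertices {a, b, c, d} are pairwise adjacent, and any tree decomposition puts a clique entirely inside one bag — forcing width ≥ 3. The upper and lower bounds meet at 3, so that is the treewidth.

Treewidth 3.
Bags: B1 = {a, b, c, d}  B2 = {a, b, c, e}
Tree: B1–B2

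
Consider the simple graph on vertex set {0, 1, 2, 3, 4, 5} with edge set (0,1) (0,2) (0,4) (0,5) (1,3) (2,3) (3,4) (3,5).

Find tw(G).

A width-2 tree decomposition is:
Bags: B1 = {0, 1, 3}  B2 = {0, 2, 3}  B3 = {0, 3, 5}  B4 = {0, 3, 4}
Tree: B1–B2, B2–B3, B3–B4
Every bag has size at most 3, so the width is 3 − 1 = 2 and tw(G) ≤ 2. For the lower bound, G contains the cycle 1–0–2–3–1, so G is not a forest; only forests have treewidth ≤ 1, hence tw(G) ≥ 2. The upper and lower bounds meet at 2, so that is the treewidth.

2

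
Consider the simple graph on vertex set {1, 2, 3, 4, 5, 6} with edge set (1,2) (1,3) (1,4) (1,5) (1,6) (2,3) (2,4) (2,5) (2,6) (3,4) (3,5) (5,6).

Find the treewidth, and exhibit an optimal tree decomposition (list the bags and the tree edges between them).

Every bag has size at most 4, so the width is 4 − 1 = 3 and tw(G) ≤ 3. On the other hand G contains the 4-clique {1, 2, 3, 4}. A clique must lie in a single bag of any decomposition, so no decomposition can have width below 3. Combining the bounds, tw(G) = 3.

Treewidth 3.
Bags: B1 = {1, 2, 3, 5}  B2 = {1, 2, 5, 6}  B3 = {1, 2, 3, 4}
Tree: B1–B2, B1–B3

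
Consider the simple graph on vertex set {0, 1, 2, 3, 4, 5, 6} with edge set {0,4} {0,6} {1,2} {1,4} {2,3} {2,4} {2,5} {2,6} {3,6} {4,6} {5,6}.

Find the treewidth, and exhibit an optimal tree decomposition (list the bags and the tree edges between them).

Treewidth 2.
Bags: B1 = {1, 2, 4}  B2 = {2, 4, 6}  B3 = {2, 5, 6}  B4 = {2, 3, 6}  B5 = {0, 4, 6}
Tree: B1–B2, B2–B3, B3–B4, B2–B5

Each bag holds 3 vertices, so the decomposition has width 2, which upper-bounds the treewidth. Conversely, {0, 4, 6} is a clique of size 3, and the vertices of any clique must share a bag in every tree decomposition; so some bag has ≥ 3 vertices and tw(G) ≥ 2. Hence tw(G) = 2 exactly.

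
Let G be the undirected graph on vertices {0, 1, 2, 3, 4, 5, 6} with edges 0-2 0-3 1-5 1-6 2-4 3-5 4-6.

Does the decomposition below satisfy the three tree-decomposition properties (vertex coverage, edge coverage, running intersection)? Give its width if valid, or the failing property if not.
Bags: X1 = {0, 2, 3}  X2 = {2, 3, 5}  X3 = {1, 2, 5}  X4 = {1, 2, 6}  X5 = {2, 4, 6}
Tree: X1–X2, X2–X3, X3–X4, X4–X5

Vertex coverage: the bags together contain {0, 1, 2, 3, 4, 5, 6}, the full vertex set. Edge coverage: each edge of G has both endpoints in at least one bag. Running intersection: for every vertex, the bags containing it form a connected subtree. All three properties hold, so this is a valid tree decomposition of width max|bag| − 1 = 2, and hence tw(G) ≤ 2.

Yes; width 2.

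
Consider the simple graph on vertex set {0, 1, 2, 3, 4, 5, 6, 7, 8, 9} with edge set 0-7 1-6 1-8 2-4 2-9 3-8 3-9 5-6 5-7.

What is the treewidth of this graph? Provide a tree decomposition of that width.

Treewidth 1.
Bags: B1 = {0, 7}  B2 = {5, 7}  B3 = {5, 6}  B4 = {1, 6}  B5 = {1, 8}  B6 = {3, 8}  B7 = {3, 9}  B8 = {2, 9}  B9 = {2, 4}
Tree: B1–B2, B2–B3, B3–B4, B4–B5, B5–B6, B6–B7, B7–B8, B8–B9

The largest bag has 2 vertices, giving width 1; this decomposition certifies tw(G) ≤ 1. Any graph with an edge has treewidth ≥ 1, and G has the edge 0–7. Therefore the treewidth is 1.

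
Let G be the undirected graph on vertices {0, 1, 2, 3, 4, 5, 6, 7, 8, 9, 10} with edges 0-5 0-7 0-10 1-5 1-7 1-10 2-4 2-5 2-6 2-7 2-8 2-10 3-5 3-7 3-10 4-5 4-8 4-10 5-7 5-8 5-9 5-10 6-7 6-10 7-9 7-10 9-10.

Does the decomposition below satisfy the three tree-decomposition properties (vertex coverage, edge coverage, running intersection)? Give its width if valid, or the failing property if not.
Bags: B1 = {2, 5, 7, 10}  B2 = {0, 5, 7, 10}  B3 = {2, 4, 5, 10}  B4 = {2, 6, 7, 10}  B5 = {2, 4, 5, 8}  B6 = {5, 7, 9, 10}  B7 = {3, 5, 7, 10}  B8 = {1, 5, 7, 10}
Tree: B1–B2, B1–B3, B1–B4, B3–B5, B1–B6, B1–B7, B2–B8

Yes; width 3.

Every vertex of G appears in some bag (union = {0, 1, 2, 3, 4, 5, 6, 7, 8, 9, 10}); every edge is covered by a bag; and for each vertex v the set of bags containing v is connected in the bag tree. The decomposition is therefore valid. The largest bag has 4 vertices, so the width is 3.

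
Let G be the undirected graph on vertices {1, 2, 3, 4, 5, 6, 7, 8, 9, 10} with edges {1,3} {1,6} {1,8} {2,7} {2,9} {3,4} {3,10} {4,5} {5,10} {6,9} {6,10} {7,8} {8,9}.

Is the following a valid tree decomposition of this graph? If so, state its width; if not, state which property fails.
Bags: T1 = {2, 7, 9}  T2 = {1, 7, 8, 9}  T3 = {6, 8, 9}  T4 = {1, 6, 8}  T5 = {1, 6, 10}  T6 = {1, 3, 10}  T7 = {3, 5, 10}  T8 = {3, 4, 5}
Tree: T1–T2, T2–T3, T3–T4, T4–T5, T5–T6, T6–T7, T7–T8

A tree decomposition must satisfy three properties: every vertex lies in some bag; for every edge, both endpoints lie together in some bag; and for every vertex, the bags containing it form a connected subtree. Here bags containing vertex 1 are not connected in the tree, so the decomposition is invalid.

No — bags containing vertex 1 are not connected in the tree.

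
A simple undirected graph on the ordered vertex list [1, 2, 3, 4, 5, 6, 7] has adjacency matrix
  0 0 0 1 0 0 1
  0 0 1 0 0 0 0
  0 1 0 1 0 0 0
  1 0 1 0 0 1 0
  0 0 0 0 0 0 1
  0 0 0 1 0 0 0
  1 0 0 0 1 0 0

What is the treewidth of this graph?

1

A width-1 tree decomposition is:
Bags: B1 = {3, 4}  B2 = {2, 3}  B3 = {4, 6}  B4 = {1, 4}  B5 = {1, 7}  B6 = {5, 7}
Tree: B1–B2, B1–B3, B1–B4, B4–B5, B5–B6
Each bag holds 2 vertices, so the decomposition has width 1, which upper-bounds the treewidth. G has an edge, so its treewidth is at least 1. The upper and lower bounds meet at 1, so that is the treewidth.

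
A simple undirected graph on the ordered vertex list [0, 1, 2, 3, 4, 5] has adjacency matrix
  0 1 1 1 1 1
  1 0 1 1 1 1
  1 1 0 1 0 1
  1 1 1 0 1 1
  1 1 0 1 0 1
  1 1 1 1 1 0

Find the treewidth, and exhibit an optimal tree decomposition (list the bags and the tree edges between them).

Treewidth 4.
One optimal decomposition is:
Bags: B1 = {0, 1, 2, 3, 5}  B2 = {0, 1, 3, 4, 5}
Tree: B1–B2

Each bag holds 5 vertices, so the decomposition has width 4, which upper-bounds the treewidth. For the lower bound, the 5 vertices {0, 1, 2, 3, 5} are pairwise adjacent, and any tree decomposition puts a clique entirely inside one bag — forcing width ≥ 4. The upper and lower bounds meet at 4, so that is the treewidth.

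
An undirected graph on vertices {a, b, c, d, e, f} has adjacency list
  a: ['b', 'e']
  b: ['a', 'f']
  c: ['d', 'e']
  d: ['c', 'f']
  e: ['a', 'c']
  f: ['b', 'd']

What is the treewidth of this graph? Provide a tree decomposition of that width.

Treewidth 2.
One optimal decomposition is:
Bags: B1 = {c, d, e}  B2 = {a, d, e}  B3 = {a, b, d}  B4 = {b, d, f}
Tree: B1–B2, B2–B3, B3–B4

Each bag holds 3 vertices, so the decomposition has width 2, which upper-bounds the treewidth. The edges d–c–e–a–b–f–d form a cycle, so G is not a tree and its treewidth is at least 2. The upper and lower bounds meet at 2, so that is the treewidth.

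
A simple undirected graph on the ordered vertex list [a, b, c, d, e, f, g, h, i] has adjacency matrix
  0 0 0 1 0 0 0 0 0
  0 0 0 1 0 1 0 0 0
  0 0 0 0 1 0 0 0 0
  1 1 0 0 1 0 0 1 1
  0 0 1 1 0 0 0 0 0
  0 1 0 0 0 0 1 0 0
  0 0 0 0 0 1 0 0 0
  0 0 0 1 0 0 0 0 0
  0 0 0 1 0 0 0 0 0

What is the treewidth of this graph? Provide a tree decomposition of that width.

Each bag holds 2 vertices, so the decomposition has width 1, which upper-bounds the treewidth. Any graph with an edge has treewidth ≥ 1, and G has the edge f–b. The upper and lower bounds meet at 1, so that is the treewidth.

Treewidth 1.
Bags: B1 = {b, f}  B2 = {b, d}  B3 = {d, h}  B4 = {d, e}  B5 = {a, d}  B6 = {f, g}  B7 = {d, i}  B8 = {c, e}
Tree: B1–B2, B2–B3, B3–B4, B4–B5, B1–B6, B5–B7, B4–B8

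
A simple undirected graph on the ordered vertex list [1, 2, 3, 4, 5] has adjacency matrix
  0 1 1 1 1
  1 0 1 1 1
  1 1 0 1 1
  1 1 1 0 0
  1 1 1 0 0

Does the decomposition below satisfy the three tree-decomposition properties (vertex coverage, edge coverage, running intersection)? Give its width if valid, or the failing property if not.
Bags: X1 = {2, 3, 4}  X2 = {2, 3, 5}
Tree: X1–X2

No — vertex 1 appears in no bag.

A tree decomposition must satisfy three properties: every vertex lies in some bag; for every edge, both endpoints lie together in some bag; and for every vertex, the bags containing it form a connected subtree. Here vertex 1 appears in no bag, so the decomposition is invalid.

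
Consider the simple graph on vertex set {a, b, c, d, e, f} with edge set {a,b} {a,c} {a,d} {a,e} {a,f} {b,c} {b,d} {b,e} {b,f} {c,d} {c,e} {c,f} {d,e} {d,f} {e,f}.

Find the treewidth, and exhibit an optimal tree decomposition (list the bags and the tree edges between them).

A single bag containing all 6 vertices is trivially a valid decomposition of width 5. Conversely, {a, b, c, d, e, f} is a clique of size 6, and the vertices of any clique must share a bag in every tree decomposition; so some bag has ≥ 6 vertices and tw(G) ≥ 5. Therefore the treewidth is 5.

Treewidth 5.
Bags: B1 = {a, b, c, d, e, f}
Tree: (single bag)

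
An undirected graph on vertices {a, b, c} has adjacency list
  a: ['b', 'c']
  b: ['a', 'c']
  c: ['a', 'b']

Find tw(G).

2

A width-2 tree decomposition is:
Bags: B1 = {a, b, c}
Tree: (single bag)
A single bag containing all 3 vertices is trivially a valid decomposition of width 2. On the other hand G contains the 3-clique {a, b, c}. A clique must lie in a single bag of any decomposition, so no decomposition can have width below 2. Combining the bounds, tw(G) = 2.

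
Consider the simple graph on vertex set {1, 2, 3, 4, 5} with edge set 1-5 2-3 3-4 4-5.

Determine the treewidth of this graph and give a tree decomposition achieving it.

Every bag has size at most 2, so the width is 2 − 1 = 1 and tw(G) ≤ 1. Any graph with an edge has treewidth ≥ 1, and G has the edge 2–3. Therefore the treewidth is 1.

Treewidth 1.
One optimal decomposition is:
Bags: B1 = {2, 3}  B2 = {3, 4}  B3 = {4, 5}  B4 = {1, 5}
Tree: B1–B2, B2–B3, B3–B4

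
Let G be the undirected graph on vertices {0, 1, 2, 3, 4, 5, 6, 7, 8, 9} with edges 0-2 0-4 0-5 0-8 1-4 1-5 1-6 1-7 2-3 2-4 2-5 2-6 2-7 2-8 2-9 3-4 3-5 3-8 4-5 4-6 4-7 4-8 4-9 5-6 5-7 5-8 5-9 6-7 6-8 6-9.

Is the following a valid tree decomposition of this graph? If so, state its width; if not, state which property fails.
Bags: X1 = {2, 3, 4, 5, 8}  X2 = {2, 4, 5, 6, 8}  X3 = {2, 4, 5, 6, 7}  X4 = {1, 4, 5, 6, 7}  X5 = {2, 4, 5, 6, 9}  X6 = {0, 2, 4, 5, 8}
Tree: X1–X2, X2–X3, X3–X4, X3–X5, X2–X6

Yes; width 4.

Every vertex of G appears in some bag (union = {0, 1, 2, 3, 4, 5, 6, 7, 8, 9}); every edge is covered by a bag; and for each vertex v the set of bags containing v is connected in the bag tree. The decomposition is therefore valid. The largest bag has 5 vertices, so the width is 4.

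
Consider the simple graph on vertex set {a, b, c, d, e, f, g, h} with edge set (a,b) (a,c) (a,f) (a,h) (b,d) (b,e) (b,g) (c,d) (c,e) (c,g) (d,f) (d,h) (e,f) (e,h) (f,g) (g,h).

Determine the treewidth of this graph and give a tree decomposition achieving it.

Each bag holds 5 vertices, so the decomposition has width 4, which upper-bounds the treewidth. For the lower bound: the 5 vertex sets {b,g}, {e,h}, {a,f}, {d}, {c} are disjoint, each induces a connected subgraph, and every pair is joined by at least one edge of G. Contracting each set to a single vertex therefore yields K_{5} as a minor, and since treewidth is minor-monotone, tw(G) ≥ tw(K_{5}) = 4. Therefore the treewidth is 4.

Treewidth 4.
One optimal decomposition is:
Bags: B1 = {a, b, d, e, g}  B2 = {a, d, e, g, h}  B3 = {a, d, e, f, g}  B4 = {a, c, d, e, g}
Tree: B1–B2, B2–B3, B3–B4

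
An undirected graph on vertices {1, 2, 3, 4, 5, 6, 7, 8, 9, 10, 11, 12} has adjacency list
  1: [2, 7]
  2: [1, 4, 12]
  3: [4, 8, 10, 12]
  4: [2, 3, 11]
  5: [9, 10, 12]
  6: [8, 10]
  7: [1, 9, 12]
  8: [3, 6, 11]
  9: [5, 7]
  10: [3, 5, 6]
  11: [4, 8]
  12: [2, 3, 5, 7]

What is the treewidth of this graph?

3

A width-3 tree decomposition is:
Bags: B1 = {4, 6, 8, 11}  B2 = {3, 4, 6, 8}  B3 = {3, 4, 6, 10}  B4 = {2, 3, 4, 10}  B5 = {2, 3, 10, 12}  B6 = {2, 5, 10, 12}  B7 = {1, 2, 5, 12}  B8 = {1, 5, 7, 12}  B9 = {1, 5, 7, 9}
Tree: B1–B2, B2–B3, B3–B4, B4–B5, B5–B6, B6–B7, B7–B8, B8–B9
The largest bag has 4 vertices, giving width 3; this decomposition certifies tw(G) ≤ 3. For the lower bound: the 4 vertex sets {6,8,11}, {4}, {3}, {2,5,10,12} are disjoint, each induces a connected subgraph, and every pair is joined by at least one edge of G. Contracting each set to a single vertex therefore yields K_{4} as a minor, and since treewidth is minor-monotone, tw(G) ≥ tw(K_{4}) = 3. Therefore the treewidth is 3.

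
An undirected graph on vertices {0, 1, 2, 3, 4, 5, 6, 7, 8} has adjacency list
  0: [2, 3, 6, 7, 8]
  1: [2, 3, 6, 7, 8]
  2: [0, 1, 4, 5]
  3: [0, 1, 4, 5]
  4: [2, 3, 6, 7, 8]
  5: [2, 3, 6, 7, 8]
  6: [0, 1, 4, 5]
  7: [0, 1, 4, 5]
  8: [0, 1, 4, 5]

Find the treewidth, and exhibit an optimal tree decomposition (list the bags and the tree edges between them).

Treewidth 4.
One such decomposition:
Bags: B1 = {0, 1, 3, 4, 5}  B2 = {0, 1, 4, 5, 6}  B3 = {0, 1, 4, 5, 7}  B4 = {0, 1, 4, 5, 8}  B5 = {0, 1, 2, 4, 5}
Tree: B1–B2, B2–B3, B3–B4, B4–B5

Every bag has size at most 5, so the width is 5 − 1 = 4 and tw(G) ≤ 4. For the lower bound: the 5 vertex sets {0,3}, {4,6}, {5,7}, {1}, {8} are disjoint, each induces a connected subgraph, and every pair is joined by at least one edge of G. Contracting each set to a single vertex therefore yields K_{5} as a minor, and since treewidth is minor-monotone, tw(G) ≥ tw(K_{5}) = 4. Hence tw(G) = 4 exactly.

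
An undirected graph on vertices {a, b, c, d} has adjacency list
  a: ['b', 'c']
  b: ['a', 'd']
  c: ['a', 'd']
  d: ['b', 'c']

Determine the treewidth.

A width-2 tree decomposition is:
Bags: B1 = {a, b, d}  B2 = {a, c, d}
Tree: B1–B2
Each bag holds 3 vertices, so the decomposition has width 2, which upper-bounds the treewidth. The edges a–b–d–c–a form a cycle, so G is not a tree and its treewidth is at least 2. Therefore the treewidth is 2.

2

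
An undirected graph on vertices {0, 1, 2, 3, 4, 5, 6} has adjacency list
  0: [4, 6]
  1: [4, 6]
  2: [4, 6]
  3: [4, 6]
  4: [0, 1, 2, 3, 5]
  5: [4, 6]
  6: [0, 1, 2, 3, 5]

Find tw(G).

A width-2 tree decomposition is:
Bags: B1 = {2, 4, 6}  B2 = {1, 4, 6}  B3 = {3, 4, 6}  B4 = {4, 5, 6}  B5 = {0, 4, 6}
Tree: B1–B2, B2–B3, B3–B4, B4–B5
Each bag holds 3 vertices, so the decomposition has width 2, which upper-bounds the treewidth. For the lower bound, G contains the cycle 4–2–6–1–4, so G is not a forest; only forests have treewidth ≤ 1, hence tw(G) ≥ 2. Combining the bounds, tw(G) = 2.

2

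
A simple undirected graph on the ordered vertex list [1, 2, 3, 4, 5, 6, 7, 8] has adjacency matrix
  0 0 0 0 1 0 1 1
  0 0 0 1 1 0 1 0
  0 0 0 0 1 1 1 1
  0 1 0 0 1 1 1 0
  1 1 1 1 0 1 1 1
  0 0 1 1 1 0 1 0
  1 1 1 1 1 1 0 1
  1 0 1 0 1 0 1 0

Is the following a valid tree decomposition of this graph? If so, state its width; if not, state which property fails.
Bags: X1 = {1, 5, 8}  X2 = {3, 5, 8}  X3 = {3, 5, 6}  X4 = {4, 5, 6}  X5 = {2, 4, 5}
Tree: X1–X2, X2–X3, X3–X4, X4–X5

A tree decomposition must satisfy three properties: every vertex lies in some bag; for every edge, both endpoints lie together in some bag; and for every vertex, the bags containing it form a connected subtree. Here vertex 7 appears in no bag, so the decomposition is invalid.

No — vertex 7 appears in no bag.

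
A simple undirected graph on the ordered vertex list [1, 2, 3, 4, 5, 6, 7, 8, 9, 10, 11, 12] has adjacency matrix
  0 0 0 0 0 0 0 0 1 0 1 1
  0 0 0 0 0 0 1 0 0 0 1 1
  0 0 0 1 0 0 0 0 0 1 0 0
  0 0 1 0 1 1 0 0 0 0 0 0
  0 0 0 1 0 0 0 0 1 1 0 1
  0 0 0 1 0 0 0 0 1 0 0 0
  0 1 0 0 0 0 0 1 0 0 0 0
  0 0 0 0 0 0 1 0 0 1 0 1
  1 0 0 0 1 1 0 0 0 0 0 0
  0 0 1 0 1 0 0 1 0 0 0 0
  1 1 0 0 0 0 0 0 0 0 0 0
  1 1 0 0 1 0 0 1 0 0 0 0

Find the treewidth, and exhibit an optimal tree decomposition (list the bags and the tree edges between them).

Treewidth 3.
One optimal decomposition is:
Bags: B1 = {1, 2, 7, 11}  B2 = {1, 2, 7, 12}  B3 = {1, 7, 8, 12}  B4 = {1, 8, 9, 12}  B5 = {5, 8, 9, 12}  B6 = {5, 8, 9, 10}  B7 = {5, 6, 9, 10}  B8 = {4, 5, 6, 10}  B9 = {3, 4, 6, 10}
Tree: B1–B2, B2–B3, B3–B4, B4–B5, B5–B6, B6–B7, B7–B8, B8–B9

Every bag has size at most 4, so the width is 4 − 1 = 3 and tw(G) ≤ 3. For the lower bound: the 4 vertex sets {2,7,11}, {1}, {12}, {5,8,9,10} are disjoint, each induces a connected subgraph, and every pair is joined by at least one edge of G. Contracting each set to a single vertex therefore yields K_{4} as a minor, and since treewidth is minor-monotone, tw(G) ≥ tw(K_{4}) = 3. Hence tw(G) = 3 exactly.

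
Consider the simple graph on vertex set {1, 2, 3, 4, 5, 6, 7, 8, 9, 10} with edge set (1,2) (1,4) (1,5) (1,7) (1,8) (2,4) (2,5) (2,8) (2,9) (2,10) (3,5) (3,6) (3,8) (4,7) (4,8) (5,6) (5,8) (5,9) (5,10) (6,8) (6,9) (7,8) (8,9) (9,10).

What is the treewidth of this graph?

A width-3 tree decomposition is:
Bags: B1 = {1, 2, 5, 8}  B2 = {1, 2, 4, 8}  B3 = {2, 5, 8, 9}  B4 = {1, 4, 7, 8}  B5 = {5, 6, 8, 9}  B6 = {2, 5, 9, 10}  B7 = {3, 5, 6, 8}
Tree: B1–B2, B1–B3, B2–B4, B3–B5, B3–B6, B5–B7
The largest bag has 4 vertices, giving width 3; this decomposition certifies tw(G) ≤ 3. For the lower bound, the 4 vertices {1, 2, 4, 8} are pairwise adjacent, and any tree decomposition puts a clique entirely inside one bag — forcing width ≥ 3. Combining the bounds, tw(G) = 3.

3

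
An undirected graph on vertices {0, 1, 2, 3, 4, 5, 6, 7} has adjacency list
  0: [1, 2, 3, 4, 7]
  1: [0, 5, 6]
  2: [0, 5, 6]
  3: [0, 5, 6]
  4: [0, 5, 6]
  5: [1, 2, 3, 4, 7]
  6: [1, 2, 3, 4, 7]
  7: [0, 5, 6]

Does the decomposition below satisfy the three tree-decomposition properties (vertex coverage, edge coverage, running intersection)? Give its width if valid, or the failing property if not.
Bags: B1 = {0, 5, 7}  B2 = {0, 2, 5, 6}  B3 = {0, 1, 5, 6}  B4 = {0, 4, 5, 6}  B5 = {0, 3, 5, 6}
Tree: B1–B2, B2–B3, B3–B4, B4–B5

A tree decomposition must satisfy three properties: every vertex lies in some bag; for every edge, both endpoints lie together in some bag; and for every vertex, the bags containing it form a connected subtree. Here edge (6,7) lies in no bag, so the decomposition is invalid.

No — edge (6,7) lies in no bag.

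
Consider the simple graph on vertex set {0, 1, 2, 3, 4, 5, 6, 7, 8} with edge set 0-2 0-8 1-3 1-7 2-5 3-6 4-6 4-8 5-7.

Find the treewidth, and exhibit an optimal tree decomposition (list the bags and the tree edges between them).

Treewidth 2.
Bags: B1 = {0, 4, 8}  B2 = {0, 2, 4}  B3 = {2, 4, 5}  B4 = {4, 5, 7}  B5 = {1, 4, 7}  B6 = {1, 3, 4}  B7 = {3, 4, 6}
Tree: B1–B2, B2–B3, B3–B4, B4–B5, B5–B6, B6–B7

Every bag has size at most 3, so the width is 3 − 1 = 2 and tw(G) ≤ 2. Since 4–8–0–2–5–7–1–3–6–4 is a cycle in G, G is not acyclic. Forests are exactly the graphs of treewidth ≤ 1, so tw(G) ≥ 2. Therefore the treewidth is 2.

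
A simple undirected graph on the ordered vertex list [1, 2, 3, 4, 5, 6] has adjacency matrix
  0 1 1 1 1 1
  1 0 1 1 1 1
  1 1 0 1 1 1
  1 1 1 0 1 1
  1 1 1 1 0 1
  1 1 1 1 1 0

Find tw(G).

A width-5 tree decomposition is:
Bags: B1 = {1, 2, 3, 4, 5, 6}
Tree: (single bag)
With just one bag of size 6, the width is 6 − 1 = 5, so tw(G) ≤ 5. Conversely, {1, 2, 3, 4, 5, 6} is a clique of size 6, and the vertices of any clique must share a bag in every tree decomposition; so some bag has ≥ 6 vertices and tw(G) ≥ 5. Therefore the treewidth is 5.

5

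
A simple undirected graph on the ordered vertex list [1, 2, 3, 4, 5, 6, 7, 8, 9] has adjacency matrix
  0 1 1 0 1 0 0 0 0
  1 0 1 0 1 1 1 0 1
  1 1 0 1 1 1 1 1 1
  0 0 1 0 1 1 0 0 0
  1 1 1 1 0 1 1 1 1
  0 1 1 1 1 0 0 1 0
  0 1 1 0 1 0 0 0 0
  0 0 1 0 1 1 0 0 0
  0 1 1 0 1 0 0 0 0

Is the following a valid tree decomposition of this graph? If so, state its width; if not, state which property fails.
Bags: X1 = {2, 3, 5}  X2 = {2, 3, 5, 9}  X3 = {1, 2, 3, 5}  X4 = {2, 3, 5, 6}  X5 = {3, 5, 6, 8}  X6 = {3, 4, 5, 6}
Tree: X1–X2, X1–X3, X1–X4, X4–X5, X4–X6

No — vertex 7 appears in no bag.

A tree decomposition must satisfy three properties: every vertex lies in some bag; for every edge, both endpoints lie together in some bag; and for every vertex, the bags containing it form a connected subtree. Here vertex 7 appears in no bag, so the decomposition is invalid.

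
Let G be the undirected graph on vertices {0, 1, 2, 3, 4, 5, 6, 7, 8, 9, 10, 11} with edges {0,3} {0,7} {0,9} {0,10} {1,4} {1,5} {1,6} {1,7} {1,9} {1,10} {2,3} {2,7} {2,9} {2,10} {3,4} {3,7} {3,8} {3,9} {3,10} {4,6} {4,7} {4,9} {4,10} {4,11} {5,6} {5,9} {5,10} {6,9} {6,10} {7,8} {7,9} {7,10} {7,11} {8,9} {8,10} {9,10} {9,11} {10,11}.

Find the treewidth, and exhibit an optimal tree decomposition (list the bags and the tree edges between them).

Each bag holds 5 vertices, so the decomposition has width 4, which upper-bounds the treewidth. For the lower bound, the 5 vertices {1, 5, 6, 9, 10} are pairwise adjacent, and any tree decomposition puts a clique entirely inside one bag — forcing width ≥ 4. Hence tw(G) = 4 exactly.

Treewidth 4.
Bags: B1 = {3, 4, 7, 9, 10}  B2 = {4, 7, 9, 10, 11}  B3 = {0, 3, 7, 9, 10}  B4 = {2, 3, 7, 9, 10}  B5 = {3, 7, 8, 9, 10}  B6 = {1, 4, 7, 9, 10}  B7 = {1, 4, 6, 9, 10}  B8 = {1, 5, 6, 9, 10}
Tree: B1–B2, B1–B3, B3–B4, B3–B5, B1–B6, B6–B7, B7–B8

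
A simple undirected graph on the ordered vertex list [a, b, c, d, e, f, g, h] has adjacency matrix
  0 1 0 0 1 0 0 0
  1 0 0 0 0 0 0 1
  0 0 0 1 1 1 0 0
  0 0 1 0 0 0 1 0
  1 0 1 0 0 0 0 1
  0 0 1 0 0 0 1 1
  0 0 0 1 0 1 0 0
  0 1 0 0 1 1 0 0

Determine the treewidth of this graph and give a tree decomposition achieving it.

Treewidth 2.
One optimal decomposition is:
Bags: B1 = {c, d, g}  B2 = {c, f, g}  B3 = {c, e, f}  B4 = {e, f, h}  B5 = {a, e, h}  B6 = {a, b, h}
Tree: B1–B2, B2–B3, B3–B4, B4–B5, B5–B6

Every bag has size at most 3, so the width is 3 − 1 = 2 and tw(G) ≤ 2. For the lower bound, G contains the cycle d–g–f–c–d, so G is not a forest; only forests have treewidth ≤ 1, hence tw(G) ≥ 2. Combining the bounds, tw(G) = 2.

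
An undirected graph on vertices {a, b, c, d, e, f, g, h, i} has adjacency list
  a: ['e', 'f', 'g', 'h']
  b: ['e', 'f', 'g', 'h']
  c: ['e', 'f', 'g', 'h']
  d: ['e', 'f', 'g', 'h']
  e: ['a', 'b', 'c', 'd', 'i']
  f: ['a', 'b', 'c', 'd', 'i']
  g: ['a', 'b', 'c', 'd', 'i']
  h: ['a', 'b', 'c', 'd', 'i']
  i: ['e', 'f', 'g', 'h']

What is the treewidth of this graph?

A width-4 tree decomposition is:
Bags: B1 = {c, e, f, g, h}  B2 = {a, e, f, g, h}  B3 = {b, e, f, g, h}  B4 = {e, f, g, h, i}  B5 = {d, e, f, g, h}
Tree: B1–B2, B2–B3, B3–B4, B4–B5
Every bag has size at most 5, so the width is 5 − 1 = 4 and tw(G) ≤ 4. For the lower bound: the 5 vertex sets {c,f}, {a,e}, {b,g}, {h}, {i} are disjoint, each induces a connected subgraph, and every pair is joined by at least one edge of G. Contracting each set to a single vertex therefore yields K_{5} as a minor, and since treewidth is minor-monotone, tw(G) ≥ tw(K_{5}) = 4. Combining the bounds, tw(G) = 4.

4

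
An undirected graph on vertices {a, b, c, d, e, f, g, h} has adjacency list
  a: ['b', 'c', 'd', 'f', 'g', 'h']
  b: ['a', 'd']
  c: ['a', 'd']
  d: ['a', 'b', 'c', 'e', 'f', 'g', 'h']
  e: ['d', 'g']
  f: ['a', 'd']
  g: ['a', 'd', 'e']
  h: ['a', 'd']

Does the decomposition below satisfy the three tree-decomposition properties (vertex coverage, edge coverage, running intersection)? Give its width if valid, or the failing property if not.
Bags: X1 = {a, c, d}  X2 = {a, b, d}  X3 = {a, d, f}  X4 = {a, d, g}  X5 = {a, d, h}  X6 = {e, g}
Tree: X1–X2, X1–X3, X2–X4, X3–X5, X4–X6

No — edge (d,e) lies in no bag.

A tree decomposition must satisfy three properties: every vertex lies in some bag; for every edge, both endpoints lie together in some bag; and for every vertex, the bags containing it form a connected subtree. Here edge (d,e) lies in no bag, so the decomposition is invalid.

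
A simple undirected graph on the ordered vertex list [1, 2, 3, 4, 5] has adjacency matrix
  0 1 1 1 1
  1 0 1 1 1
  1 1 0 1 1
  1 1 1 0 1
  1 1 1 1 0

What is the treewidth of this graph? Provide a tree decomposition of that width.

Treewidth 4.
One such decomposition:
Bags: B1 = {1, 2, 3, 4, 5}
Tree: (single bag)

With just one bag of size 5, the width is 5 − 1 = 4, so tw(G) ≤ 4. For the lower bound, the 5 vertices {1, 2, 3, 4, 5} are pairwise adjacent, and any tree decomposition puts a clique entirely inside one bag — forcing width ≥ 4. Combining the bounds, tw(G) = 4.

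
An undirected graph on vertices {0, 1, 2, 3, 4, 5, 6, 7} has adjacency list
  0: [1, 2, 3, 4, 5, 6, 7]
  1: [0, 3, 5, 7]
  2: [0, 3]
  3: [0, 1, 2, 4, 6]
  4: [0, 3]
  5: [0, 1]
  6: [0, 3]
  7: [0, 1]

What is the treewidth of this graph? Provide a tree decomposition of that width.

Treewidth 2.
One such decomposition:
Bags: B1 = {0, 1, 5}  B2 = {0, 1, 7}  B3 = {0, 1, 3}  B4 = {0, 3, 6}  B5 = {0, 2, 3}  B6 = {0, 3, 4}
Tree: B1–B2, B2–B3, B3–B4, B3–B5, B4–B6

Every bag has size at most 3, so the width is 3 − 1 = 2 and tw(G) ≤ 2. For the lower bound, the 3 vertices {0, 1, 3} are pairwise adjacent, and any tree decomposition puts a clique entirely inside one bag — forcing width ≥ 2. Therefore the treewidth is 2.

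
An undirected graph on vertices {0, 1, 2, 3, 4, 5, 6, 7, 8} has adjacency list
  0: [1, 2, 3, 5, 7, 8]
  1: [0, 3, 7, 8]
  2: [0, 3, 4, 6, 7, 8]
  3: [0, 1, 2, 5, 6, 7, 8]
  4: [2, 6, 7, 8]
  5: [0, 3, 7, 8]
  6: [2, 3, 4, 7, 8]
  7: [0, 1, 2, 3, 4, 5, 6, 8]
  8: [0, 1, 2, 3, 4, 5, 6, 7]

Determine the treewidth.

4

A width-4 tree decomposition is:
Bags: B1 = {0, 3, 5, 7, 8}  B2 = {0, 1, 3, 7, 8}  B3 = {0, 2, 3, 7, 8}  B4 = {2, 3, 6, 7, 8}  B5 = {2, 4, 6, 7, 8}
Tree: B1–B2, B2–B3, B3–B4, B4–B5
The largest bag has 5 vertices, giving width 4; this decomposition certifies tw(G) ≤ 4. Conversely, {0, 1, 3, 7, 8} is a clique of size 5, and the vertices of any clique must share a bag in every tree decomposition; so some bag has ≥ 5 vertices and tw(G) ≥ 4. Therefore the treewidth is 4.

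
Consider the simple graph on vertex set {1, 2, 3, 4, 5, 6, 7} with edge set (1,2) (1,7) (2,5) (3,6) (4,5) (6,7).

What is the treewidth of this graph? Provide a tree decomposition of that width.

The largest bag has 2 vertices, giving width 1; this decomposition certifies tw(G) ≤ 1. G has an edge, so its treewidth is at least 1. Hence tw(G) = 1 exactly.

Treewidth 1.
One such decomposition:
Bags: B1 = {4, 5}  B2 = {2, 5}  B3 = {1, 2}  B4 = {1, 7}  B5 = {6, 7}  B6 = {3, 6}
Tree: B1–B2, B2–B3, B3–B4, B4–B5, B5–B6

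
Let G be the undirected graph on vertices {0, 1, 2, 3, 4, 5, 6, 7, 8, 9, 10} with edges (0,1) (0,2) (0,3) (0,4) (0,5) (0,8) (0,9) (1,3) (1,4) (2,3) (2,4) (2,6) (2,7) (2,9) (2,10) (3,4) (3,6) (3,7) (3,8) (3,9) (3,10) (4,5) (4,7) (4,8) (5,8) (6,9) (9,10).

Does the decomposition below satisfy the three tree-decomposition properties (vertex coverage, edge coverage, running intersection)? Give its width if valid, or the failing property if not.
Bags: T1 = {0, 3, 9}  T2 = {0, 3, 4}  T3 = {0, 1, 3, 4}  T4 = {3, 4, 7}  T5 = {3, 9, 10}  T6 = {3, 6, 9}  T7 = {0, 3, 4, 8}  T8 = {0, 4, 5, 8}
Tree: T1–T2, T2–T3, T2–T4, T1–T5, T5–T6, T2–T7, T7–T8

A tree decomposition must satisfy three properties: every vertex lies in some bag; for every edge, both endpoints lie together in some bag; and for every vertex, the bags containing it form a connected subtree. Here vertex 2 appears in no bag, so the decomposition is invalid.

No — vertex 2 appears in no bag.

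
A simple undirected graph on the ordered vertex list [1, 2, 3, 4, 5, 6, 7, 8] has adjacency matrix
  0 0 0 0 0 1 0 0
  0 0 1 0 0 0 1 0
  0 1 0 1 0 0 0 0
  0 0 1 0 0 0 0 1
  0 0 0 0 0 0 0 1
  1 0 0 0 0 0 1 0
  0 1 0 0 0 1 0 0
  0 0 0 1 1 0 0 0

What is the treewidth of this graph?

A width-1 tree decomposition is:
Bags: B1 = {1, 6}  B2 = {6, 7}  B3 = {2, 7}  B4 = {2, 3}  B5 = {3, 4}  B6 = {4, 8}  B7 = {5, 8}
Tree: B1–B2, B2–B3, B3–B4, B4–B5, B5–B6, B6–B7
Every bag has size at most 2, so the width is 2 − 1 = 1 and tw(G) ≤ 1. Since G has at least one edge (e.g. 1–6), it is not an edgeless graph, so tw(G) ≥ 1. Hence tw(G) = 1 exactly.

1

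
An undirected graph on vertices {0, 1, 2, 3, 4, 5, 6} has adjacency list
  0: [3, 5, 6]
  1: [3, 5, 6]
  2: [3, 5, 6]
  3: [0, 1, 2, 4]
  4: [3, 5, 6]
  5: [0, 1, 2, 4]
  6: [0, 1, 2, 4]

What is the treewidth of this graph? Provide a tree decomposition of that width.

Treewidth 3.
One optimal decomposition is:
Bags: B1 = {1, 3, 5, 6}  B2 = {3, 4, 5, 6}  B3 = {0, 3, 5, 6}  B4 = {2, 3, 5, 6}
Tree: B1–B2, B2–B3, B3–B4

The largest bag has 4 vertices, giving width 3; this decomposition certifies tw(G) ≤ 3. For the lower bound: the 4 vertex sets {1,3}, {4,5}, {6}, {0} are disjoint, each induces a connected subgraph, and every pair is joined by at least one edge of G. Contracting each set to a single vertex therefore yields K_{4} as a minor, and since treewidth is minor-monotone, tw(G) ≥ tw(K_{4}) = 3. Therefore the treewidth is 3.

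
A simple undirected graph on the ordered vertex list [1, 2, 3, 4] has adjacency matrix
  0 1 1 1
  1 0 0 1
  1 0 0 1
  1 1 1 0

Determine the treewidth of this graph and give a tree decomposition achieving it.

Treewidth 2.
One such decomposition:
Bags: B1 = {1, 3, 4}  B2 = {1, 2, 4}
Tree: B1–B2

The largest bag has 3 vertices, giving width 2; this decomposition certifies tw(G) ≤ 2. On the other hand G contains the 3-clique {1, 2, 4}. A clique must lie in a single bag of any decomposition, so no decomposition can have width below 2. Hence tw(G) = 2 exactly.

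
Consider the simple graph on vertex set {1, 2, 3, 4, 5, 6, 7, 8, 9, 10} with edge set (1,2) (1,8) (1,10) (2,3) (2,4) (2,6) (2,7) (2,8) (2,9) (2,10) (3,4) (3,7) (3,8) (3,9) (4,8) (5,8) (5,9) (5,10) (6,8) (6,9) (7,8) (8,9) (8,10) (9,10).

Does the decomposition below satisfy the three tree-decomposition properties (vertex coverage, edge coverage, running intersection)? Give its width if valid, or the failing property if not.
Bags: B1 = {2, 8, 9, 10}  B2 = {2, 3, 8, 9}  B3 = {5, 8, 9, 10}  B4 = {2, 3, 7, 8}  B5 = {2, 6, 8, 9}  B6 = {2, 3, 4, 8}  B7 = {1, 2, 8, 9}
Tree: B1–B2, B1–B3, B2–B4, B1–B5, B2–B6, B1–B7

No — edge (10,1) lies in no bag.

A tree decomposition must satisfy three properties: every vertex lies in some bag; for every edge, both endpoints lie together in some bag; and for every vertex, the bags containing it form a connected subtree. Here edge (10,1) lies in no bag, so the decomposition is invalid.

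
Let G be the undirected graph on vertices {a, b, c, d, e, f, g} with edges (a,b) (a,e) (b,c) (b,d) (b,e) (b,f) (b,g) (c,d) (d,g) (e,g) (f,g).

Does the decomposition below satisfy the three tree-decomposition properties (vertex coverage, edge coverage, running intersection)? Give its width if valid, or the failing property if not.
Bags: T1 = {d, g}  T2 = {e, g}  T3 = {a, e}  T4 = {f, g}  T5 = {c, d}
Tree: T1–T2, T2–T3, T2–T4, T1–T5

A tree decomposition must satisfy three properties: every vertex lies in some bag; for every edge, both endpoints lie together in some bag; and for every vertex, the bags containing it form a connected subtree. Here vertex b appears in no bag, so the decomposition is invalid.

No — vertex b appears in no bag.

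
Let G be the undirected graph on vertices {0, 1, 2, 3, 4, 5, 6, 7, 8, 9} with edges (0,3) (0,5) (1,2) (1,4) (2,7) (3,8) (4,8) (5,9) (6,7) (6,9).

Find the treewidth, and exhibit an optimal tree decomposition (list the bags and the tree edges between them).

The largest bag has 3 vertices, giving width 2; this decomposition certifies tw(G) ≤ 2. Since 9–6–7–2–1–4–8–3–0–5–9 is a cycle in G, G is not acyclic. Forests are exactly the graphs of treewidth ≤ 1, so tw(G) ≥ 2. Therefore the treewidth is 2.

Treewidth 2.
One optimal decomposition is:
Bags: B1 = {6, 7, 9}  B2 = {2, 7, 9}  B3 = {1, 2, 9}  B4 = {1, 4, 9}  B5 = {4, 8, 9}  B6 = {3, 8, 9}  B7 = {0, 3, 9}  B8 = {0, 5, 9}
Tree: B1–B2, B2–B3, B3–B4, B4–B5, B5–B6, B6–B7, B7–B8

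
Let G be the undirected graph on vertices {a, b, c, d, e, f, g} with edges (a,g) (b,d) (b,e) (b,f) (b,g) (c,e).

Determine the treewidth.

A width-1 tree decomposition is:
Bags: B1 = {b, f}  B2 = {b, d}  B3 = {b, g}  B4 = {a, g}  B5 = {b, e}  B6 = {c, e}
Tree: B1–B2, B2–B3, B3–B4, B2–B5, B5–B6
The largest bag has 2 vertices, giving width 1; this decomposition certifies tw(G) ≤ 1. G has an edge, so its treewidth is at least 1. Hence tw(G) = 1 exactly.

1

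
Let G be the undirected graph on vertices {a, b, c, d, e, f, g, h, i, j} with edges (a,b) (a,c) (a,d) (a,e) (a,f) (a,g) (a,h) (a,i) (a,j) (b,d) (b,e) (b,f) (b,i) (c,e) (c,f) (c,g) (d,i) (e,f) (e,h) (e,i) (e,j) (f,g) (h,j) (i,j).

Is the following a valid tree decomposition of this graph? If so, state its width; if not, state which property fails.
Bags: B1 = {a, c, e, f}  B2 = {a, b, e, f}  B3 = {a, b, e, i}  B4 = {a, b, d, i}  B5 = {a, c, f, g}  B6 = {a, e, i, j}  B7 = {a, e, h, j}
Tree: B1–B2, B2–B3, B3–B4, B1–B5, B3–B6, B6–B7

Yes; width 3.

Every vertex of G appears in some bag (union = {a, b, c, d, e, f, g, h, i, j}); every edge is covered by a bag; and for each vertex v the set of bags containing v is connected in the bag tree. The decomposition is therefore valid. The largest bag has 4 vertices, so the width is 3.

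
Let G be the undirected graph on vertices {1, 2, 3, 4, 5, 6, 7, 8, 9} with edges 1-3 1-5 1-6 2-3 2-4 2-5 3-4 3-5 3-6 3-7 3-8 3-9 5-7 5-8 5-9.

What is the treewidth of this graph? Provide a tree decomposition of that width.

Treewidth 2.
One such decomposition:
Bags: B1 = {3, 5, 7}  B2 = {1, 3, 5}  B3 = {3, 5, 8}  B4 = {1, 3, 6}  B5 = {2, 3, 5}  B6 = {3, 5, 9}  B7 = {2, 3, 4}
Tree: B1–B2, B2–B3, B2–B4, B3–B5, B3–B6, B5–B7

Every bag has size at most 3, so the width is 3 − 1 = 2 and tw(G) ≤ 2. On the other hand G contains the 3-clique {2, 3, 4}. A clique must lie in a single bag of any decomposition, so no decomposition can have width below 2. Combining the bounds, tw(G) = 2.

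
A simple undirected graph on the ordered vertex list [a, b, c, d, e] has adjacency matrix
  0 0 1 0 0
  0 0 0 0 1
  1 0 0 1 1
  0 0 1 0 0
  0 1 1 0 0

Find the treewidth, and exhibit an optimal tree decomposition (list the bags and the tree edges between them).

Treewidth 1.
Bags: B1 = {c, d}  B2 = {a, c}  B3 = {c, e}  B4 = {b, e}
Tree: B1–B2, B2–B3, B3–B4

The largest bag has 2 vertices, giving width 1; this decomposition certifies tw(G) ≤ 1. G has an edge, so its treewidth is at least 1. Combining the bounds, tw(G) = 1.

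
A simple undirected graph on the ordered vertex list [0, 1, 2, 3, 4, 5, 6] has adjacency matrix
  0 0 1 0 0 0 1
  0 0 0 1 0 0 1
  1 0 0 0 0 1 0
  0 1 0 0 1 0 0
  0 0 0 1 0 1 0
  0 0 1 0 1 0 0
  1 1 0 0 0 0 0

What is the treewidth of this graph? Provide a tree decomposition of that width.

Treewidth 2.
Bags: B1 = {0, 2, 6}  B2 = {2, 5, 6}  B3 = {4, 5, 6}  B4 = {3, 4, 6}  B5 = {1, 3, 6}
Tree: B1–B2, B2–B3, B3–B4, B4–B5

Every bag has size at most 3, so the width is 3 − 1 = 2 and tw(G) ≤ 2. The edges 6–0–2–5–4–3–1–6 form a cycle, so G is not a tree and its treewidth is at least 2. Therefore the treewidth is 2.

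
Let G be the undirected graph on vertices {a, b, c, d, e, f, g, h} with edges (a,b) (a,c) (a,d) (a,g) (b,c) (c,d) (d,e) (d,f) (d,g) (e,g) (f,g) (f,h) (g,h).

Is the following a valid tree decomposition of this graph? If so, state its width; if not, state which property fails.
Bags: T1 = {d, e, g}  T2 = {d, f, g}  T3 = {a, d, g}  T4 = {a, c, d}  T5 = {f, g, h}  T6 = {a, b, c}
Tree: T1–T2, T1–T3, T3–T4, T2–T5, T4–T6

Yes; width 2.

Every vertex of G appears in some bag (union = {a, b, c, d, e, f, g, h}); every edge is covered by a bag; and for each vertex v the set of bags containing v is connected in the bag tree. The decomposition is therefore valid. The largest bag has 3 vertices, so the width is 2.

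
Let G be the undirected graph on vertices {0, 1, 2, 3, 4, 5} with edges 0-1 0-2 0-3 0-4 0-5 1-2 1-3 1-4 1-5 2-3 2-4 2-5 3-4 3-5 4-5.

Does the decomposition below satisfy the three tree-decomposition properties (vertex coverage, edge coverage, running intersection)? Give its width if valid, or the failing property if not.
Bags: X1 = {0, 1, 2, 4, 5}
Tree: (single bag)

A tree decomposition must satisfy three properties: every vertex lies in some bag; for every edge, both endpoints lie together in some bag; and for every vertex, the bags containing it form a connected subtree. Here vertex 3 appears in no bag, so the decomposition is invalid.

No — vertex 3 appears in no bag.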